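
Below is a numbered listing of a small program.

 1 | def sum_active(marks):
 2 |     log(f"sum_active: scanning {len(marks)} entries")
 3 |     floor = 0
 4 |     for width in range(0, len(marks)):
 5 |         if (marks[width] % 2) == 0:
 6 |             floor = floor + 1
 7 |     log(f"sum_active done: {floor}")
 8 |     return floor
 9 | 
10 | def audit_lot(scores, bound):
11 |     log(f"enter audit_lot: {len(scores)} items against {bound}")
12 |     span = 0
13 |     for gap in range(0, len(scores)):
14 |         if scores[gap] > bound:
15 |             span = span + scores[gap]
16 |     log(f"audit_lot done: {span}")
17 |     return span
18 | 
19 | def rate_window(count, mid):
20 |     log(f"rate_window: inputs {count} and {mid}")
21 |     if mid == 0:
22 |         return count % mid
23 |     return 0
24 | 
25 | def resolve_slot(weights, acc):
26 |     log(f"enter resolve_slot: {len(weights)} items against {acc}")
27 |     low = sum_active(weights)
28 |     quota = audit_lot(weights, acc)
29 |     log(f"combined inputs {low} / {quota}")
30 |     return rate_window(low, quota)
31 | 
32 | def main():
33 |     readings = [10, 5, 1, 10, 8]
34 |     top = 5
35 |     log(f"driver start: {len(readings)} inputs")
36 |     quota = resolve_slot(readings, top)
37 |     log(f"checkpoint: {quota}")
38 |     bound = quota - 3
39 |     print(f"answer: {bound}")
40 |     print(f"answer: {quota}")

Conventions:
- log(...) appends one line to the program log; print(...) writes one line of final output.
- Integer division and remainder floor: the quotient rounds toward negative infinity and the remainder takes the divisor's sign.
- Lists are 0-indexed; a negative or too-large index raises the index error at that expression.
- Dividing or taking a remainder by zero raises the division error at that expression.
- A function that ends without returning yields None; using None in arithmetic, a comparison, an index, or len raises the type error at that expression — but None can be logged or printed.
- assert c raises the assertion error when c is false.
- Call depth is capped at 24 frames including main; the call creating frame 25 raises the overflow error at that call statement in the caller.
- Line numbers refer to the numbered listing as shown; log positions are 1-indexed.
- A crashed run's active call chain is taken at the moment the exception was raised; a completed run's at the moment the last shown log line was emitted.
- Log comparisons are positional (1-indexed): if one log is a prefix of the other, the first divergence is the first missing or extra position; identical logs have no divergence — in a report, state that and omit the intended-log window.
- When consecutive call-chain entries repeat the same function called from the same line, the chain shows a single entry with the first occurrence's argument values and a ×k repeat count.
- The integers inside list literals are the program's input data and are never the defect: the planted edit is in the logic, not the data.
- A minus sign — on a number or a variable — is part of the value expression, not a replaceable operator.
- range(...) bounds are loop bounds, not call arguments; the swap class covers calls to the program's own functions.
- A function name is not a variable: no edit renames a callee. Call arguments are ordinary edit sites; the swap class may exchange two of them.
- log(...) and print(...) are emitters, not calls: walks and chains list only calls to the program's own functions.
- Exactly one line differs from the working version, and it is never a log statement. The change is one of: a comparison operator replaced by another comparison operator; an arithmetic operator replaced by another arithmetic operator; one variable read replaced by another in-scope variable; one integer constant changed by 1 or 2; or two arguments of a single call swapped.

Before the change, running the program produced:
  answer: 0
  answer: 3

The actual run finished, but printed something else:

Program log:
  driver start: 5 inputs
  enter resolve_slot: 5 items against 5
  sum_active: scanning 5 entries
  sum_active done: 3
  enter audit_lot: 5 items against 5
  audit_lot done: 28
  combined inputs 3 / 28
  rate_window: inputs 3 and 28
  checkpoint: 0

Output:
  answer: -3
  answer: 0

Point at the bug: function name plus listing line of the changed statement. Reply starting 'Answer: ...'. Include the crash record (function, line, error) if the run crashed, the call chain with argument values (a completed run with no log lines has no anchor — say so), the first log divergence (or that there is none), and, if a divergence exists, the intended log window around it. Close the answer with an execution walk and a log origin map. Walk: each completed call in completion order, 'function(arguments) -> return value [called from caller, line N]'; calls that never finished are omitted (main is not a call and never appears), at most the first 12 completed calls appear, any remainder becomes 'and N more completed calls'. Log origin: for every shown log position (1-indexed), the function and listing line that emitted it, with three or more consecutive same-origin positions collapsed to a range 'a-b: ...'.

Answer: the defect is in rate_window at line 21.
Core observation: Position 9 is the first bad log line: 'checkpoint: 0' should read 'checkpoint: 3'.
Call chain: main.
First divergence: position 9 — the shown line 'checkpoint: 0' should read 'checkpoint: 3'.
Intended log window:
  7: combined inputs 3 / 28
  8: rate_window: inputs 3 and 28
  9: checkpoint: 3
Execution walk:
  sum_active([10, 5, 1, 10, 8]) -> 3  [called from resolve_slot, line 27]
  audit_lot([10, 5, 1, 10, 8], 5) -> 28  [called from resolve_slot, line 28]
  rate_window(3, 28) -> 0  [called from resolve_slot, line 30]
  resolve_slot([10, 5, 1, 10, 8], 5) -> 0  [called from main, line 36]
Log origin:
  1: logged in main at line 35
  2: logged in resolve_slot at line 26
  3: logged in sum_active at line 2
  4: logged in sum_active at line 7
  5: logged in audit_lot at line 11
  6: logged in audit_lot at line 16
  7: logged in resolve_slot at line 29
  8: logged in rate_window at line 20
  9: logged in main at line 37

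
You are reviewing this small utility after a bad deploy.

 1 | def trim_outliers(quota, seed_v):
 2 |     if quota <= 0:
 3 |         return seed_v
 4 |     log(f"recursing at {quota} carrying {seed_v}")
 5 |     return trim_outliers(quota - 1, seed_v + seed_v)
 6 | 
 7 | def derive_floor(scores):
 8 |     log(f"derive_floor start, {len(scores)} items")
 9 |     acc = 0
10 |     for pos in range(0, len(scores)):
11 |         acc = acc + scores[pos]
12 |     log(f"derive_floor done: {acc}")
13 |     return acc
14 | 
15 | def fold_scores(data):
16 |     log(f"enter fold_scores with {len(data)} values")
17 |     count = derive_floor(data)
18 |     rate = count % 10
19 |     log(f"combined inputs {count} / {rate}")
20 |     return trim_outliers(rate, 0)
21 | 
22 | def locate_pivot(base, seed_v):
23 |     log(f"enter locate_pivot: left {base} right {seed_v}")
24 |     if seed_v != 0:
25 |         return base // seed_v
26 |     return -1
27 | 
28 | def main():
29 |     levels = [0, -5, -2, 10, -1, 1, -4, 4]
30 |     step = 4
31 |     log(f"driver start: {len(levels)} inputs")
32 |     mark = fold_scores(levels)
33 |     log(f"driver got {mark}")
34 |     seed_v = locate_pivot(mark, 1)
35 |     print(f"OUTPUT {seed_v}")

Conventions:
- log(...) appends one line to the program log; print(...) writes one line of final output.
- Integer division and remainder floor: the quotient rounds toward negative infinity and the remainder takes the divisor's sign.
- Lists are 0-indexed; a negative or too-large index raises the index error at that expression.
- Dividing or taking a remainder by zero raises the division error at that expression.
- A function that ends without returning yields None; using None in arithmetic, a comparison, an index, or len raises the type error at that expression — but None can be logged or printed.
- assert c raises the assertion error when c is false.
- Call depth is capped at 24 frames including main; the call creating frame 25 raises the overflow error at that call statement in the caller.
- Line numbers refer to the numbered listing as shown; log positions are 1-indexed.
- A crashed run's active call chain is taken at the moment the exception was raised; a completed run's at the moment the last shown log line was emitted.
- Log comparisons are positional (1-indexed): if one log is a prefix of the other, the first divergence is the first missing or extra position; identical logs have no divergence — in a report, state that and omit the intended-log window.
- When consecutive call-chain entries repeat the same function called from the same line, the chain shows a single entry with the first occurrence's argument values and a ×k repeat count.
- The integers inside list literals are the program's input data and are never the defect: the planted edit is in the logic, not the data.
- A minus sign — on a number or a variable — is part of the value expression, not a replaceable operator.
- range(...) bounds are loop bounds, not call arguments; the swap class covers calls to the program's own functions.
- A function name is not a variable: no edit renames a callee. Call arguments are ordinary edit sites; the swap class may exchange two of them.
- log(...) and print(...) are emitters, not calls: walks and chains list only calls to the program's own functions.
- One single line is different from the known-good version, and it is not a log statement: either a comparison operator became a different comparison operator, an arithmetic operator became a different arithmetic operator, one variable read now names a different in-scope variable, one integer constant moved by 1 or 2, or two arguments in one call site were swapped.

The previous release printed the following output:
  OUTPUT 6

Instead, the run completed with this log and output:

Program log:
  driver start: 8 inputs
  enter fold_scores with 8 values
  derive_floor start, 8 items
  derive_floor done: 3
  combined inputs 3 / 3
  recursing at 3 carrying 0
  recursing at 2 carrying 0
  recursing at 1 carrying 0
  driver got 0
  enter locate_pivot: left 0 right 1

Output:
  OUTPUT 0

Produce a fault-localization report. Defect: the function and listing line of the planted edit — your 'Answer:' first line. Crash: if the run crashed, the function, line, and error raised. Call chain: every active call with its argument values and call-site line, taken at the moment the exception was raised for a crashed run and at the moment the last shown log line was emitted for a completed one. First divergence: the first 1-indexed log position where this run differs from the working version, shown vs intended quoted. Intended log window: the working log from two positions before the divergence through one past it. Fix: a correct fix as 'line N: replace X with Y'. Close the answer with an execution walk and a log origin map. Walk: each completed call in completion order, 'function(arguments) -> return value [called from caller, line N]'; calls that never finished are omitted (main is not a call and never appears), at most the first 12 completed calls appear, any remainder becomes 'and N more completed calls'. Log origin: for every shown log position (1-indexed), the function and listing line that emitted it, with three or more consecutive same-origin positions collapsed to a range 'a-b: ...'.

Answer: the defect is in trim_outliers at line 5.
Core observation: The log first diverges at position 7: the faulty run prints 'recursing at 2 carrying 0' where the working version prints 'recursing at 2 carrying 3'.
Call chain: main -> locate_pivot(0, 1) (called at line 34).
First divergence: position 7 — the shown line 'recursing at 2 carrying 0' should read 'recursing at 2 carrying 3'.
Intended log window:
  5: combined inputs 3 / 3
  6: recursing at 3 carrying 0
  7: recursing at 2 carrying 3
  8: recursing at 1 carrying 5
Execution walk:
  derive_floor([0, -5, -2, 10, -1, 1, -4, 4]) -> 3  [called from fold_scores, line 17]
  trim_outliers(0, 0) -> 0  [called from trim_outliers, line 5]
  trim_outliers(1, 0) -> 0  [called from trim_outliers, line 5]
  trim_outliers(2, 0) -> 0  [called from trim_outliers, line 5]
  trim_outliers(3, 0) -> 0  [called from fold_scores, line 20]
  fold_scores([0, -5, -2, 10, -1, 1, -4, 4]) -> 0  [called from main, line 32]
  locate_pivot(0, 1) -> 0  [called from main, line 34]
Log line origins:
  1 — main, line 31
  2 — fold_scores, line 16
  3 — derive_floor, line 8
  4 — derive_floor, line 12
  5 — fold_scores, line 19
  6-8 — trim_outliers, line 4
  9 — main, line 33
  10 — locate_pivot, line 23
A correct fix: line 5: replace `seed_v + seed_v` with `seed_v + quota`.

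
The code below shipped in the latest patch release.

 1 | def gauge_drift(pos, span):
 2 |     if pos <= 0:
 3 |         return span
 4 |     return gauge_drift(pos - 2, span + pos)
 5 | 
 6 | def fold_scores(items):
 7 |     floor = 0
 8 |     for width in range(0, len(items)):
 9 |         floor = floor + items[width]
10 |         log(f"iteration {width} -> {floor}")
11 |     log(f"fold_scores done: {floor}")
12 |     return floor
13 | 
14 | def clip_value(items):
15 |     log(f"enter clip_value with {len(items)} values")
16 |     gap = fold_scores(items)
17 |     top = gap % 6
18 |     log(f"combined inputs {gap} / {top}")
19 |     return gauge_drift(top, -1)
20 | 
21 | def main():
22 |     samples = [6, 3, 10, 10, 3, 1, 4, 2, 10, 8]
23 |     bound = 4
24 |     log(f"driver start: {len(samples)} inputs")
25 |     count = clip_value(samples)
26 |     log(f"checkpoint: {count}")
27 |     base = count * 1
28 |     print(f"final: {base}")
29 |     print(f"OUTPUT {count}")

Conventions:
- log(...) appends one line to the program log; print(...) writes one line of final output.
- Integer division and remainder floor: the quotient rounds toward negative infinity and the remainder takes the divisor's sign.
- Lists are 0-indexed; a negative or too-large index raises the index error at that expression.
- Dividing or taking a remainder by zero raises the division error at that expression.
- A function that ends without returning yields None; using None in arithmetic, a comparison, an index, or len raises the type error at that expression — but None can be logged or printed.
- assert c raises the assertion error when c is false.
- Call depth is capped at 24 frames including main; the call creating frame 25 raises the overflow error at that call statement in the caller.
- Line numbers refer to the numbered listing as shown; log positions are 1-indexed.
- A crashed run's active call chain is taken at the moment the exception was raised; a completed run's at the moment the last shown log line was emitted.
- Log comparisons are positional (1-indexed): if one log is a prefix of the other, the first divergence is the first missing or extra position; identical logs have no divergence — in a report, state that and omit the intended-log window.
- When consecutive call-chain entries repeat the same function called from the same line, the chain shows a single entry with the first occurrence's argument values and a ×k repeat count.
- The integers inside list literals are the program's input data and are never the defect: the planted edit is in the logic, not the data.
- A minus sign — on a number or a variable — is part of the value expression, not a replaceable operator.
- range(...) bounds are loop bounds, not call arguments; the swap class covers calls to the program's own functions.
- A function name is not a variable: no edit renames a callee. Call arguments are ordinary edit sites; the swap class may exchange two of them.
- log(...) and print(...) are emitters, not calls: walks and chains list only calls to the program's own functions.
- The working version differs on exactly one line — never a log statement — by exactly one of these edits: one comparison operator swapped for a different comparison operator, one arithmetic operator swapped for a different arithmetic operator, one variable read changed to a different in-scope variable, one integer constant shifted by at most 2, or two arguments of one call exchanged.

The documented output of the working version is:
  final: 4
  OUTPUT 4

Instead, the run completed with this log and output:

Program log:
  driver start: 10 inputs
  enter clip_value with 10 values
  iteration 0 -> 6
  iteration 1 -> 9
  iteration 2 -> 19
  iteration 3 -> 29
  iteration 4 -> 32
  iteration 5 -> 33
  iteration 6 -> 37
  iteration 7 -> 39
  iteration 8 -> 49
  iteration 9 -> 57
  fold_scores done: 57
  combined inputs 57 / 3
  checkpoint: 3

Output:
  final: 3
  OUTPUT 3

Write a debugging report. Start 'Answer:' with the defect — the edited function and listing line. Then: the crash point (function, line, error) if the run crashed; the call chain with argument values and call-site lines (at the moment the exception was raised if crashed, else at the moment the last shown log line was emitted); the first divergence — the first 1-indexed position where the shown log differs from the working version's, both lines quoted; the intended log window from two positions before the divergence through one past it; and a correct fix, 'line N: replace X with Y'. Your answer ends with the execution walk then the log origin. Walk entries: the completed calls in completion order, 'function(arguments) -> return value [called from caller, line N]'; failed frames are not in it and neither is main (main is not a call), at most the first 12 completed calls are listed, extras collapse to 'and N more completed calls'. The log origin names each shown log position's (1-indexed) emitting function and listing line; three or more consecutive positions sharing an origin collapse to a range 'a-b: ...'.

Answer: the defect is in clip_value at line 19.
Key fact: Everything matches until log position 15, which reads 'checkpoint: 3' in place of 'checkpoint: 4'.
Call chain: main.
First divergence: position 15 — shown 'checkpoint: 3', intended 'checkpoint: 4'.
Intended log window:
  13: fold_scores done: 57
  14: combined inputs 57 / 3
  15: checkpoint: 4
Execution walk:
  fold_scores([6, 3, 10, 10, 3, 1, 4, 2, 10, 8]) -> 57  [called from clip_value, line 16]
  gauge_drift(-1, 3) -> 3  [called from gauge_drift, line 4]
  gauge_drift(1, 2) -> 3  [called from gauge_drift, line 4]
  gauge_drift(3, -1) -> 3  [called from clip_value, line 19]
  clip_value([6, 3, 10, 10, 3, 1, 4, 2, 10, 8]) -> 3  [called from main, line 25]
Log origin:
  1: emitted by main (line 24)
  2: emitted by clip_value (line 15)
  3-12: emitted by fold_scores (line 10)
  13: emitted by fold_scores (line 11)
  14: emitted by clip_value (line 18)
  15: emitted by main (line 26)
A correct fix: line 19: replace `-1` with `0`.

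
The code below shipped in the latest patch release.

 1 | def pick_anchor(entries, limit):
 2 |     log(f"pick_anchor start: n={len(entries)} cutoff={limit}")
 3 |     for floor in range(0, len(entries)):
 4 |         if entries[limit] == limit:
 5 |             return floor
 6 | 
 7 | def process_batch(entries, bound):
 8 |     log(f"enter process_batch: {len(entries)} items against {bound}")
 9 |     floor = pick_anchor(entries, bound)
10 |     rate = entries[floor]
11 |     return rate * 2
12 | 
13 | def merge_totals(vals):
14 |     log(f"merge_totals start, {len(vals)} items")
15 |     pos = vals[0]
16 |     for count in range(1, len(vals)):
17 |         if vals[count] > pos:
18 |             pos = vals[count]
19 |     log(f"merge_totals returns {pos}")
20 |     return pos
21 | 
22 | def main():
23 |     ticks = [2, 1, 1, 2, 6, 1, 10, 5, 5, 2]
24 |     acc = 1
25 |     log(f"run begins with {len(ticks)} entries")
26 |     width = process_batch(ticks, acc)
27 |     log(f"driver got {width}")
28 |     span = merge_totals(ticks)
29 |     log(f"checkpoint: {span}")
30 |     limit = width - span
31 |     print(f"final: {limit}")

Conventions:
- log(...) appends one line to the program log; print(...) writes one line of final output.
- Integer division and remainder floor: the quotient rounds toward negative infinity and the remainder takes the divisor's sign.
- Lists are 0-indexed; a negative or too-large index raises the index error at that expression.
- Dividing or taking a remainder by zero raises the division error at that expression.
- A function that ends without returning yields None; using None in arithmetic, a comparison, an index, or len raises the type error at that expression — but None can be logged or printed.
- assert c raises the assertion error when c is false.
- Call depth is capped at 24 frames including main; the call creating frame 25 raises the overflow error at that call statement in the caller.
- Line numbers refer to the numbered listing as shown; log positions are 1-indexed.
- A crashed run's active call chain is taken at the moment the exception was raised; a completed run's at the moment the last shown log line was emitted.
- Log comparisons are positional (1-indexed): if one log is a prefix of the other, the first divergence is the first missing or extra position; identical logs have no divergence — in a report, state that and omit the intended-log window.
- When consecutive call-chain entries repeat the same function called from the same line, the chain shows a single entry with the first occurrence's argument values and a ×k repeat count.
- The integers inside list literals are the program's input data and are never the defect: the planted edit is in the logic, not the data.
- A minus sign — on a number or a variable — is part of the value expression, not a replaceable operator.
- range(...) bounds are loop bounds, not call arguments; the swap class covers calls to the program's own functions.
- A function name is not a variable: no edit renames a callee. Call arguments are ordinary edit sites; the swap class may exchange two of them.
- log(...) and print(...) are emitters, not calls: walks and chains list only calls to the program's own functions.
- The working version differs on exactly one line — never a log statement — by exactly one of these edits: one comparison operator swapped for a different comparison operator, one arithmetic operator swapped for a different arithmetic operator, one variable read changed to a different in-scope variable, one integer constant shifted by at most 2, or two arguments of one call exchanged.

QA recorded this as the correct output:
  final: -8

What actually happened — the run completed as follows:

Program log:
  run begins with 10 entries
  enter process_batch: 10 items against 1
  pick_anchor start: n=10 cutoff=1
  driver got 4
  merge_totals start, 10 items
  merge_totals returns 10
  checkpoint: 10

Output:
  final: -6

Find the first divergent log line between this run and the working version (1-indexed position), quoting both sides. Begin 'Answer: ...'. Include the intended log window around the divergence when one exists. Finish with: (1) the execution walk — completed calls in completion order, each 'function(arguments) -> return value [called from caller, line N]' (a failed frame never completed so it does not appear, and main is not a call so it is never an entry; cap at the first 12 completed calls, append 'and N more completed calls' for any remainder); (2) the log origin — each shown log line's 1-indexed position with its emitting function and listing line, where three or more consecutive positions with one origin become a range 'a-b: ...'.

Answer: at position 4 the run shows 'driver got 4' where the working version logs 'driver got 2'.
Intended log window:
  2: enter process_batch: 10 items against 1
  3: pick_anchor start: n=10 cutoff=1
  4: driver got 2
  5: merge_totals start, 10 items
Execution walk:
  pick_anchor([2, 1, 1, 2, 6, 1, 10, 5, 5, 2], 1) -> 0  [called from process_batch, line 9]
  process_batch([2, 1, 1, 2, 6, 1, 10, 5, 5, 2], 1) -> 4  [called from main, line 26]
  merge_totals([2, 1, 1, 2, 6, 1, 10, 5, 5, 2]) -> 10  [called from main, line 28]
Log line origins:
  1 — main, line 25
  2 — process_batch, line 8
  3 — pick_anchor, line 2
  4 — main, line 27
  5 — merge_totals, line 14
  6 — merge_totals, line 19
  7 — main, line 29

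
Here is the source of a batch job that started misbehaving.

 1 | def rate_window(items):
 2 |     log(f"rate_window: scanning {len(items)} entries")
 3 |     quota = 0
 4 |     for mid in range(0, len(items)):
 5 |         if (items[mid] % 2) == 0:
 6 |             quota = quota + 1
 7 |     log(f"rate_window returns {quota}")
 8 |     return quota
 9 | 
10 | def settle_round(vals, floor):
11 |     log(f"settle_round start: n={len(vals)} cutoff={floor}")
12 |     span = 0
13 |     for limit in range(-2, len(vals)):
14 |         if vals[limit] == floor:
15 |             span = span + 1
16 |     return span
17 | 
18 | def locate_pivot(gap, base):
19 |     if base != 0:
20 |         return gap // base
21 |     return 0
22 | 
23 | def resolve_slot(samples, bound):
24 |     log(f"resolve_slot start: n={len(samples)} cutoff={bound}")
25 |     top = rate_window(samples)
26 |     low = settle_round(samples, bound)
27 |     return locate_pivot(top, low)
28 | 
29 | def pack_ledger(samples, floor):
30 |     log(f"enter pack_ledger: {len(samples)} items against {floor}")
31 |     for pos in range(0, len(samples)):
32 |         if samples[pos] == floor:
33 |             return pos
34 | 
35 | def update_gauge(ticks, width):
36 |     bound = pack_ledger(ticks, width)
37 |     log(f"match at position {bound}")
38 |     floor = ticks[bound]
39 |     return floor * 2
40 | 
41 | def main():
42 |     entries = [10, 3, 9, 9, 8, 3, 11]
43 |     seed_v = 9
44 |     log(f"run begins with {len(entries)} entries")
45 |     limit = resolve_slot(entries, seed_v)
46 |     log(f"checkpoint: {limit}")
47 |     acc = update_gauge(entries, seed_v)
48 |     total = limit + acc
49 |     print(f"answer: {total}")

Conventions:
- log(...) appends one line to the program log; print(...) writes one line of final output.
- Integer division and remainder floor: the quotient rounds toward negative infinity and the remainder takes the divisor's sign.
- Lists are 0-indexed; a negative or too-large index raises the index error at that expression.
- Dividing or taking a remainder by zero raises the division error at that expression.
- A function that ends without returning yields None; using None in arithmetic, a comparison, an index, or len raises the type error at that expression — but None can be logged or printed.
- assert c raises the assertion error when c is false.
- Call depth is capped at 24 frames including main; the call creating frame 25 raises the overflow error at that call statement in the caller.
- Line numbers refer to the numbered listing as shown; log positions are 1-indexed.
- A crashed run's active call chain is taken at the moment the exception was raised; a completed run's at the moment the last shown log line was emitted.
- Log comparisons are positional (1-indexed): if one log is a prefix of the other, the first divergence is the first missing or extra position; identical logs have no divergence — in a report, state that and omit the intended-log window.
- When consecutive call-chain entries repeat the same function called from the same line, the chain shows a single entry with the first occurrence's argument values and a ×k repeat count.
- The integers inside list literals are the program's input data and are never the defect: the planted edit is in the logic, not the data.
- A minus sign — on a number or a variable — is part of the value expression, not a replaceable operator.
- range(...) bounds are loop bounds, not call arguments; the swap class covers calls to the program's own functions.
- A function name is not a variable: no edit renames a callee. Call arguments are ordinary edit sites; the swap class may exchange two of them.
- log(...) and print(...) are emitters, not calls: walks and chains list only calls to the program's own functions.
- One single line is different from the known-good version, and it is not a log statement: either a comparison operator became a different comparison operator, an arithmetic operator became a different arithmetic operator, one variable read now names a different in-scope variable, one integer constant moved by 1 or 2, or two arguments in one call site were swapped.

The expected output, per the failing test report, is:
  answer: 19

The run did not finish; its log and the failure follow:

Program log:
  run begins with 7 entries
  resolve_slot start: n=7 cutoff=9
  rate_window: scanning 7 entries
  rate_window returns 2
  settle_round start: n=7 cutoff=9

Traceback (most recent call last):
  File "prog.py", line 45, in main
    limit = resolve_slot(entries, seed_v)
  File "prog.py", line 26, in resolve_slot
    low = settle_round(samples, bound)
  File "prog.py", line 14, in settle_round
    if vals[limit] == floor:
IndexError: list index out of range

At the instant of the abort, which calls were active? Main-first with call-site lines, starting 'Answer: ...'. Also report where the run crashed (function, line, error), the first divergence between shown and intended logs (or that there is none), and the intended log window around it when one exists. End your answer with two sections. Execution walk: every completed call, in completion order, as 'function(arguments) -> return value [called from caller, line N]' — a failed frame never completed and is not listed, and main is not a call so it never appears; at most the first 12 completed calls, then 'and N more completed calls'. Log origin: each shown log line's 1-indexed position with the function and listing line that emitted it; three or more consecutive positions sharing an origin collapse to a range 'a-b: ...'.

Answer: main -> resolve_slot (called at line 45) -> settle_round (called at line 26).
The tell: The log ends early — 5 lines, where the working version next logs 'checkpoint: 1'.
Crash: settle_round, line 14, IndexError.
First divergence: position 6 (shown log ended at 5 lines; the working version continues: 'checkpoint: 1').
Intended log window:
  4: rate_window returns 2
  5: settle_round start: n=7 cutoff=9
  6: checkpoint: 1
  7: enter pack_ledger: 7 items against 9
Execution walk:
  rate_window([10, 3, 9, 9, 8, 3, 11]) -> 2  [called from resolve_slot, line 25]
Log origins:
  1: emitted by main (line 44)
  2: emitted by resolve_slot (line 24)
  3: emitted by rate_window (line 2)
  4: emitted by rate_window (line 7)
  5: emitted by settle_round (line 11)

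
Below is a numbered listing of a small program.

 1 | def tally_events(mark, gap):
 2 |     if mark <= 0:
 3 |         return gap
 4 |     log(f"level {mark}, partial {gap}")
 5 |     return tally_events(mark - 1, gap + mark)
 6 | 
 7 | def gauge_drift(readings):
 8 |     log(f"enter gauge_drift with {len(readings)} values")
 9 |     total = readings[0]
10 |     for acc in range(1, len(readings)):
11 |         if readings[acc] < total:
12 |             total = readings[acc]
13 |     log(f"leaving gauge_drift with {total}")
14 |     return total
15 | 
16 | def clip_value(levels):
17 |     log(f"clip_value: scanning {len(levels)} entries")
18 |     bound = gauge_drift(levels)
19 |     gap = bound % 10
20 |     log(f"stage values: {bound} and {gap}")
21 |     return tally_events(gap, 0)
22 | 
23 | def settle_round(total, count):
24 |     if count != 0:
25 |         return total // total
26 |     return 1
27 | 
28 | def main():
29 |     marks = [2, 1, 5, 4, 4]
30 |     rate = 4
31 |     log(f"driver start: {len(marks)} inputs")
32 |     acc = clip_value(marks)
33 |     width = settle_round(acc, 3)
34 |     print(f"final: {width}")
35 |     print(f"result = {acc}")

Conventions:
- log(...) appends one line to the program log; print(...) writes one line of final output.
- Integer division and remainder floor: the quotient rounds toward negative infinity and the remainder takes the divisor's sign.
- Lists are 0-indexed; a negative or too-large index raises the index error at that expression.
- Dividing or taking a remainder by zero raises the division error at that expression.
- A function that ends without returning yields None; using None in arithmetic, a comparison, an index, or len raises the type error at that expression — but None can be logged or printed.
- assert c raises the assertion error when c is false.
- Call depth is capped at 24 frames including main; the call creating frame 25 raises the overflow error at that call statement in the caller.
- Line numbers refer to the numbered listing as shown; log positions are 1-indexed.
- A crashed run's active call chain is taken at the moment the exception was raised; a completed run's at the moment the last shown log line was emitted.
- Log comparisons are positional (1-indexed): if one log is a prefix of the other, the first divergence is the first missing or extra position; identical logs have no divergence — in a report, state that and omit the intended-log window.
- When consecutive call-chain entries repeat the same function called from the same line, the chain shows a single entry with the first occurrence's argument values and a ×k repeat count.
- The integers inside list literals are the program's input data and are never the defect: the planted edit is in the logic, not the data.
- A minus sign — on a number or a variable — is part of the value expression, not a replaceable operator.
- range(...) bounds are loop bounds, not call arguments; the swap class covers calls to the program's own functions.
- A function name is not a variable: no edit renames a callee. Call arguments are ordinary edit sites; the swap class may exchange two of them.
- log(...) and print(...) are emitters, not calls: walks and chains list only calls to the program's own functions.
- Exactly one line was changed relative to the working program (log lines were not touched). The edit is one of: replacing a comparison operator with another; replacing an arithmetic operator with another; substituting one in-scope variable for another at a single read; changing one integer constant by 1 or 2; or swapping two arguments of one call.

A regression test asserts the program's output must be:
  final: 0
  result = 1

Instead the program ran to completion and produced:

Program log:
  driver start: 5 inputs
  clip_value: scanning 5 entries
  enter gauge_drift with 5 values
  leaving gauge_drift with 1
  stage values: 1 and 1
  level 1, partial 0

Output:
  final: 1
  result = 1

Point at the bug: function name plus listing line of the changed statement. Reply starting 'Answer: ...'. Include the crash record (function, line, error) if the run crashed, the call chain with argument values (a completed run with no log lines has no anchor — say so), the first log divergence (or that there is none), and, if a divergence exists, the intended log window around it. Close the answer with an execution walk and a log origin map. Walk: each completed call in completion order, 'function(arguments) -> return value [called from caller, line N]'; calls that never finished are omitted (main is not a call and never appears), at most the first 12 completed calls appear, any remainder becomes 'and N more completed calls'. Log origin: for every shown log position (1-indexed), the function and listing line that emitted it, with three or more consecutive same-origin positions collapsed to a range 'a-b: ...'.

Answer: the defect is in settle_round at line 25.
Key observation: Nothing in the log betrays the bug — only the output does.
Call chain: main -> clip_value([2, 1, 5, 4, 4]) (called at line 32) -> tally_events(1, 0) (called at line 21).
First divergence: there is none — every log position agrees.
Execution walk:
  gauge_drift([2, 1, 5, 4, 4]) -> 1  [called from clip_value, line 18]
  tally_events(0, 1) -> 1  [called from tally_events, line 5]
  tally_events(1, 0) -> 1  [called from clip_value, line 21]
  clip_value([2, 1, 5, 4, 4]) -> 1  [called from main, line 32]
  settle_round(1, 3) -> 1  [called from main, line 33]
Log line origins:
  1: from main, line 31
  2: from clip_value, line 17
  3: from gauge_drift, line 8
  4: from gauge_drift, line 13
  5: from clip_value, line 20
  6: from tally_events, line 4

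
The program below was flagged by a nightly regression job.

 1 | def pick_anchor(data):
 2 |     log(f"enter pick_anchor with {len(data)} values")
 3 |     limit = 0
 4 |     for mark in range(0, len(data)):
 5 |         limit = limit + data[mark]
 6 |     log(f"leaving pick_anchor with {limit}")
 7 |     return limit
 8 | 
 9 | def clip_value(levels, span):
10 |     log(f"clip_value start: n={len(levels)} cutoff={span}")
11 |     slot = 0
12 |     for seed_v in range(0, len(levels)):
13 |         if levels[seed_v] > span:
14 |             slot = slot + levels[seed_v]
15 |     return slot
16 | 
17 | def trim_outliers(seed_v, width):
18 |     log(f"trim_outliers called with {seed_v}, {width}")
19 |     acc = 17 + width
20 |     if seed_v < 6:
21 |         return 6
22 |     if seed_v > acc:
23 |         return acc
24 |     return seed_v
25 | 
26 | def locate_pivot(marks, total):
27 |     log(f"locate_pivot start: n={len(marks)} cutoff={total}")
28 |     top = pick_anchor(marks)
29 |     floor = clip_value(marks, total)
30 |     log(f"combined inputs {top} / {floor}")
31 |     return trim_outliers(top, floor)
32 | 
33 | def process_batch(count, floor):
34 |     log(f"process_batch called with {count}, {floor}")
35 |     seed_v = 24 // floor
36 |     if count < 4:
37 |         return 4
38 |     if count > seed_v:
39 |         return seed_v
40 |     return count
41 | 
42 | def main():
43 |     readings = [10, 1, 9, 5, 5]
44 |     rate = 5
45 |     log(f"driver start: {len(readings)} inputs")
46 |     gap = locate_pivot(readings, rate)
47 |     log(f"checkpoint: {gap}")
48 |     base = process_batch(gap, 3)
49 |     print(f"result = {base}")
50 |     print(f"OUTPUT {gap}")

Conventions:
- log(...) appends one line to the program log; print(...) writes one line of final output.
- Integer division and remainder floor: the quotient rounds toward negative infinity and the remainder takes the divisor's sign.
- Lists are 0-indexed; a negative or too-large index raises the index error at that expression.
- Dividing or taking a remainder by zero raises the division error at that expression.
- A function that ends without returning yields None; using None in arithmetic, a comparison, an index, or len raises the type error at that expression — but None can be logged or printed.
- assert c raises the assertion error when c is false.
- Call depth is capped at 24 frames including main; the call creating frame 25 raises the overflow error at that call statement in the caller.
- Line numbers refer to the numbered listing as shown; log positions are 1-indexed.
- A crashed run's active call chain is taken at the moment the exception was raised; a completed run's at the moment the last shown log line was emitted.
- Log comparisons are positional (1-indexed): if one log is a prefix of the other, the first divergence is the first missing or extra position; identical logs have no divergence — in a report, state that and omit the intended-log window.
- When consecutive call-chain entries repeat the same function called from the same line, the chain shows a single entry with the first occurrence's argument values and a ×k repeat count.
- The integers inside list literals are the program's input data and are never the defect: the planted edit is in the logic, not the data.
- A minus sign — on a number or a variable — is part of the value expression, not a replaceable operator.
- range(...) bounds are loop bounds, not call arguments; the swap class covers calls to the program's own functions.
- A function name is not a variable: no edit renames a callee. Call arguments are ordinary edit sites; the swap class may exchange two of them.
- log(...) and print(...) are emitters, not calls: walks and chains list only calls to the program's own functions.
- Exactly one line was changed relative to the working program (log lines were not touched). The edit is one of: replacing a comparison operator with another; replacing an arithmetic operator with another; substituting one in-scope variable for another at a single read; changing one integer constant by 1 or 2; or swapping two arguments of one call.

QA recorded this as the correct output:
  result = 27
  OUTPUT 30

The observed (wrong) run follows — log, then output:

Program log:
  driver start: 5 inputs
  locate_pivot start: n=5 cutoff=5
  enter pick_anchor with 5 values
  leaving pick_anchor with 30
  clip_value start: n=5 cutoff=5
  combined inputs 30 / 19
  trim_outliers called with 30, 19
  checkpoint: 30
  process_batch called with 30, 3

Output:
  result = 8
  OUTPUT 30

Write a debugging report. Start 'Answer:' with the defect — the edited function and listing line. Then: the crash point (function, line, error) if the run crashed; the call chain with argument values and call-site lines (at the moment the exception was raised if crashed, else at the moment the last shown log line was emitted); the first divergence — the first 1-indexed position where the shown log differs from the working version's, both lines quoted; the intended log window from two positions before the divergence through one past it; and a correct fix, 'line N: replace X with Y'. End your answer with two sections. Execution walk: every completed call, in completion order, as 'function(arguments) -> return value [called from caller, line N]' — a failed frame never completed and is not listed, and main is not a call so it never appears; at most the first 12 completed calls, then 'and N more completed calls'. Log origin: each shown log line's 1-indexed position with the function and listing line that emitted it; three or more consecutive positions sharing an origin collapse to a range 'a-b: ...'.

Answer: the defect is in process_batch at line 35.
Key observation: Log streams are identical — the defect surfaces only in the printed output.
Call chain: main -> process_batch(30, 3) (called at line 48).
First divergence: none (the log streams are identical).
Execution walk:
  pick_anchor([10, 1, 9, 5, 5]) -> 30  [called from locate_pivot, line 28]
  clip_value([10, 1, 9, 5, 5], 5) -> 19  [called from locate_pivot, line 29]
  trim_outliers(30, 19) -> 30  [called from locate_pivot, line 31]
  locate_pivot([10, 1, 9, 5, 5], 5) -> 30  [called from main, line 46]
  process_batch(30, 3) -> 8  [called from main, line 48]
Origin of each log line:
  1 — main, line 45
  2 — locate_pivot, line 27
  3 — pick_anchor, line 2
  4 — pick_anchor, line 6
  5 — clip_value, line 10
  6 — locate_pivot, line 30
  7 — trim_outliers, line 18
  8 — main, line 47
  9 — process_batch, line 34
A correct fix: line 35: replace `//` with `+`.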